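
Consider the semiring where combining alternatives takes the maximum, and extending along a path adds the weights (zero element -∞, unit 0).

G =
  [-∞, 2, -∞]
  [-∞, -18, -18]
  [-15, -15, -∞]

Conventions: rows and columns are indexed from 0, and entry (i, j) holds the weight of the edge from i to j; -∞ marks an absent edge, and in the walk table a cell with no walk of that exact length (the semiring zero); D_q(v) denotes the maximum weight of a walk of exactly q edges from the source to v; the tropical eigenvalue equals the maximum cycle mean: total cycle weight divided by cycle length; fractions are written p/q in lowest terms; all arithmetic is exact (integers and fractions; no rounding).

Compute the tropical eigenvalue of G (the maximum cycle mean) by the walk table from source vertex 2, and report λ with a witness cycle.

q=0: [-∞, -∞, 0]
q=1: [-15, -15, -∞]
q=2: [-∞, -13, -33]
q=3: [-48, -31, -31]
Optimal cycle mean attained by: cycle 0->1->2->0, total 2 + (-18) + (-15), length 3.
Answer: λ = -31/3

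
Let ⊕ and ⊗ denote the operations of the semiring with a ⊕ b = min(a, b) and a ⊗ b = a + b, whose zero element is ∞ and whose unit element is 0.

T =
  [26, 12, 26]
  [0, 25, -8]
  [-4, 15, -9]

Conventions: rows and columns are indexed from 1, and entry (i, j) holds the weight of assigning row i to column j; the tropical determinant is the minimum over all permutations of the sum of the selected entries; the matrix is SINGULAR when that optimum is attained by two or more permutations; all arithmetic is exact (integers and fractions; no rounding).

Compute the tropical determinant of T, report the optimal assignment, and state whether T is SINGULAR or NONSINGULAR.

σ = (1, 2, 3): 26 + 25 + (-9) = 42
σ = (1, 3, 2): 26 + (-8) + 15 = 33
σ = (2, 1, 3): 12 + 0 + (-9) = 3
σ = (2, 3, 1): 12 + (-8) + (-4) = 0
σ = (3, 1, 2): 26 + 0 + 15 = 41
σ = (3, 2, 1): 26 + 25 + (-4) = 47
Optimal value attained by: σ = (2, 3, 1).
Answer: det⊕(T) = 0; verdict: NONSINGULAR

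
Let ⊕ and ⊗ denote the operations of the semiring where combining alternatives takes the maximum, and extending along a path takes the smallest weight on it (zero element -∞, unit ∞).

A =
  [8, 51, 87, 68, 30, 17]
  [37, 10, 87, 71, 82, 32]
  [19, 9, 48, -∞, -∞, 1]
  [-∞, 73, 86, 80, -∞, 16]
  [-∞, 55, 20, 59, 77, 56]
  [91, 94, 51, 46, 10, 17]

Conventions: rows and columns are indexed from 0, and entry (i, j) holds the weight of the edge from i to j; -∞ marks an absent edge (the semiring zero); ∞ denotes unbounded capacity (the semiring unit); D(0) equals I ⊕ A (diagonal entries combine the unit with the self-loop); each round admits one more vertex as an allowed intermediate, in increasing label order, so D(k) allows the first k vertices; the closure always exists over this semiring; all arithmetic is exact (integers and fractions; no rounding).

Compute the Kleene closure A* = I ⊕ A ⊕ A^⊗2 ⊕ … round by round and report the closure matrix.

D(0):
  [∞, 51, 87, 68, 30, 17]
  [37, ∞, 87, 71, 82, 32]
  [19, 9, ∞, -∞, -∞, 1]
  [-∞, 73, 86, ∞, -∞, 16]
  [-∞, 55, 20, 59, ∞, 56]
  [91, 94, 51, 46, 10, ∞]
D(1):
  [∞, 51, 87, 68, 30, 17]
  [37, ∞, 87, 71, 82, 32]
  [19, 19, ∞, 19, 19, 17]
  [-∞, 73, 86, ∞, -∞, 16]
  [-∞, 55, 20, 59, ∞, 56]
  [91, 94, 87, 68, 30, ∞]
D(2):
  [∞, 51, 87, 68, 51, 32]
  [37, ∞, 87, 71, 82, 32]
  [19, 19, ∞, 19, 19, 19]
  [37, 73, 86, ∞, 73, 32]
  [37, 55, 55, 59, ∞, 56]
  [91, 94, 87, 71, 82, ∞]
D(3):
  [∞, 51, 87, 68, 51, 32]
  [37, ∞, 87, 71, 82, 32]
  [19, 19, ∞, 19, 19, 19]
  [37, 73, 86, ∞, 73, 32]
  [37, 55, 55, 59, ∞, 56]
  [91, 94, 87, 71, 82, ∞]
D(4):
  [∞, 68, 87, 68, 68, 32]
  [37, ∞, 87, 71, 82, 32]
  [19, 19, ∞, 19, 19, 19]
  [37, 73, 86, ∞, 73, 32]
  [37, 59, 59, 59, ∞, 56]
  [91, 94, 87, 71, 82, ∞]
D(5):
  [∞, 68, 87, 68, 68, 56]
  [37, ∞, 87, 71, 82, 56]
  [19, 19, ∞, 19, 19, 19]
  [37, 73, 86, ∞, 73, 56]
  [37, 59, 59, 59, ∞, 56]
  [91, 94, 87, 71, 82, ∞]
D(6):
  [∞, 68, 87, 68, 68, 56]
  [56, ∞, 87, 71, 82, 56]
  [19, 19, ∞, 19, 19, 19]
  [56, 73, 86, ∞, 73, 56]
  [56, 59, 59, 59, ∞, 56]
  [91, 94, 87, 71, 82, ∞]
Answer: A* = [[∞, 68, 87, 68, 68, 56], [56, ∞, 87, 71, 82, 56], [19, 19, ∞, 19, 19, 19], [56, 73, 86, ∞, 73, 56], [56, 59, 59, 59, ∞, 56], [91, 94, 87, 71, 82, ∞]]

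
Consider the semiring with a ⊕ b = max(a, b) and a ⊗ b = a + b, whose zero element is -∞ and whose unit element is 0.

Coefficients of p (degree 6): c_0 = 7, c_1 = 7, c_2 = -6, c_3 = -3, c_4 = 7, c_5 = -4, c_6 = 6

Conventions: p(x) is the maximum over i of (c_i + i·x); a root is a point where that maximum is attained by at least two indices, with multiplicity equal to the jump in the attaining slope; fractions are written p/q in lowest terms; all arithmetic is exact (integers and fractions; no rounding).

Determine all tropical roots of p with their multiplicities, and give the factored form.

hull edge (i=0, c=7) to (i=4, c=7): slope 0, span 4
hull edge (i=4, c=7) to (i=6, c=6): slope -1/2, span 2
Factored form: p(x) = 6 ⊗ (x ⊕ 0) ⊗ (x ⊕ 0) ⊗ (x ⊕ 0) ⊗ (x ⊕ 0) ⊗ (x ⊕ 1/2) ⊗ (x ⊕ 1/2)
Answer: roots = 0 (mult 4), 1/2 (mult 2)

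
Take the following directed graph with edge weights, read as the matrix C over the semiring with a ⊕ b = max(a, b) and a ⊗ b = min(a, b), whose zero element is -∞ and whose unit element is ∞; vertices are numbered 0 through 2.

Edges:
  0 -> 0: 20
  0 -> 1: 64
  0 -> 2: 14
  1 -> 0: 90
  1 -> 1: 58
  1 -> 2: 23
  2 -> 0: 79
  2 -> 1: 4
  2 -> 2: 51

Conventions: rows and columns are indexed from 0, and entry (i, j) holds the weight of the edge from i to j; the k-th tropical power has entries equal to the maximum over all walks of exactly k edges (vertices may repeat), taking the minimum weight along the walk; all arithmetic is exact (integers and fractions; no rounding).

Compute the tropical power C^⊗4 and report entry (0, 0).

C^⊗2:
  [64, 58, 23]
  [58, 64, 23]
  [51, 64, 51]
C^⊗3:
  [58, 64, 23]
  [64, 58, 23]
  [64, 58, 51]
C^⊗4:
  [64, 58, 23]
  [58, 64, 23]
  [58, 64, 51]
Key observation: the optimum is the walk 0->1->0->1->0, with weight 64 min 90 min 64 min 90 = 64.
Optimal value attained by: walk 0->1->0->1->0.
Answer: (C^⊗4)[0][0] = 64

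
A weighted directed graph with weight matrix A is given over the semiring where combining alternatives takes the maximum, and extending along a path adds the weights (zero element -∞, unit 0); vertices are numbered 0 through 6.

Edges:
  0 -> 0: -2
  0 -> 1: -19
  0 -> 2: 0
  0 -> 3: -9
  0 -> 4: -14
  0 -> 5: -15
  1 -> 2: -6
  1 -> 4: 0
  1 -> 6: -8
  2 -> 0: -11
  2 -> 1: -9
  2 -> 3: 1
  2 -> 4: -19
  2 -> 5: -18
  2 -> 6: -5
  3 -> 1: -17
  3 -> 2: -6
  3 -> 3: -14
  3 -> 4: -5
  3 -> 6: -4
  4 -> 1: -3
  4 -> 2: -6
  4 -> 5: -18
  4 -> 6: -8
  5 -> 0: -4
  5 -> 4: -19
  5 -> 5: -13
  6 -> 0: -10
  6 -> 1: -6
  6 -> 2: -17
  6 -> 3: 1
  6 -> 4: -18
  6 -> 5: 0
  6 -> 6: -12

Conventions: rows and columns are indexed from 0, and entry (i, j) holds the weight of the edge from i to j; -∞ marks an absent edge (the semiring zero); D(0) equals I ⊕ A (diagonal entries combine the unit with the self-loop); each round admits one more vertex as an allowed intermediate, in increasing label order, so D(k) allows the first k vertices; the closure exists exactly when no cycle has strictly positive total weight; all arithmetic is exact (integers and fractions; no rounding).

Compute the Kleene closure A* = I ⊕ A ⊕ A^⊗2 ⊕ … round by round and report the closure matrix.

D(0):
  [0, -19, 0, -9, -14, -15, -∞]
  [-∞, 0, -6, -∞, 0, -∞, -8]
  [-11, -9, 0, 1, -19, -18, -5]
  [-∞, -17, -6, 0, -5, -∞, -4]
  [-∞, -3, -6, -∞, 0, -18, -8]
  [-4, -∞, -∞, -∞, -19, 0, -∞]
  [-10, -6, -17, 1, -18, 0, 0]
D(1):
  [0, -19, 0, -9, -14, -15, -∞]
  [-∞, 0, -6, -∞, 0, -∞, -8]
  [-11, -9, 0, 1, -19, -18, -5]
  [-∞, -17, -6, 0, -5, -∞, -4]
  [-∞, -3, -6, -∞, 0, -18, -8]
  [-4, -23, -4, -13, -18, 0, -∞]
  [-10, -6, -10, 1, -18, 0, 0]
D(2):
  [0, -19, 0, -9, -14, -15, -27]
  [-∞, 0, -6, -∞, 0, -∞, -8]
  [-11, -9, 0, 1, -9, -18, -5]
  [-∞, -17, -6, 0, -5, -∞, -4]
  [-∞, -3, -6, -∞, 0, -18, -8]
  [-4, -23, -4, -13, -18, 0, -31]
  [-10, -6, -10, 1, -6, 0, 0]
D(3):
  [0, -9, 0, 1, -9, -15, -5]
  [-17, 0, -6, -5, 0, -24, -8]
  [-11, -9, 0, 1, -9, -18, -5]
  [-17, -15, -6, 0, -5, -24, -4]
  [-17, -3, -6, -5, 0, -18, -8]
  [-4, -13, -4, -3, -13, 0, -9]
  [-10, -6, -10, 1, -6, 0, 0]
D(4):
  [0, -9, 0, 1, -4, -15, -3]
  [-17, 0, -6, -5, 0, -24, -8]
  [-11, -9, 0, 1, -4, -18, -3]
  [-17, -15, -6, 0, -5, -24, -4]
  [-17, -3, -6, -5, 0, -18, -8]
  [-4, -13, -4, -3, -8, 0, -7]
  [-10, -6, -5, 1, -4, 0, 0]
D(5):
  [0, -7, 0, 1, -4, -15, -3]
  [-17, 0, -6, -5, 0, -18, -8]
  [-11, -7, 0, 1, -4, -18, -3]
  [-17, -8, -6, 0, -5, -23, -4]
  [-17, -3, -6, -5, 0, -18, -8]
  [-4, -11, -4, -3, -8, 0, -7]
  [-10, -6, -5, 1, -4, 0, 0]
D(6):
  [0, -7, 0, 1, -4, -15, -3]
  [-17, 0, -6, -5, 0, -18, -8]
  [-11, -7, 0, 1, -4, -18, -3]
  [-17, -8, -6, 0, -5, -23, -4]
  [-17, -3, -6, -5, 0, -18, -8]
  [-4, -11, -4, -3, -8, 0, -7]
  [-4, -6, -4, 1, -4, 0, 0]
D(7):
  [0, -7, 0, 1, -4, -3, -3]
  [-12, 0, -6, -5, 0, -8, -8]
  [-7, -7, 0, 1, -4, -3, -3]
  [-8, -8, -6, 0, -5, -4, -4]
  [-12, -3, -6, -5, 0, -8, -8]
  [-4, -11, -4, -3, -8, 0, -7]
  [-4, -6, -4, 1, -4, 0, 0]
Answer: A* = [[0, -7, 0, 1, -4, -3, -3], [-12, 0, -6, -5, 0, -8, -8], [-7, -7, 0, 1, -4, -3, -3], [-8, -8, -6, 0, -5, -4, -4], [-12, -3, -6, -5, 0, -8, -8], [-4, -11, -4, -3, -8, 0, -7], [-4, -6, -4, 1, -4, 0, 0]]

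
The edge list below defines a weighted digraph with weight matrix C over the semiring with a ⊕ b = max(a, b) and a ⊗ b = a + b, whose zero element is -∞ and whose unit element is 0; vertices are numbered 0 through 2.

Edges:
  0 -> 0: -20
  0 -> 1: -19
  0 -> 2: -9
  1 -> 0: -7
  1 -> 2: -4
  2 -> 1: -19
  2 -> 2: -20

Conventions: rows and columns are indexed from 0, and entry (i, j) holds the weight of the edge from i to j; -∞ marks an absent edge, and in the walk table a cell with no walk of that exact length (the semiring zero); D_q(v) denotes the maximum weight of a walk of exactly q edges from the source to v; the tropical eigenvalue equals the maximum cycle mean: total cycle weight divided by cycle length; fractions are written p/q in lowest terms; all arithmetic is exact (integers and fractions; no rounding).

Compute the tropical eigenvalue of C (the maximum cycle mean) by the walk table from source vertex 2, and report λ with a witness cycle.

q=0: [-∞, -∞, 0]
q=1: [-∞, -19, -20]
q=2: [-26, -39, -23]
q=3: [-46, -42, -35]
Optimal cycle mean attained by: cycle 1->2->1, total (-4) + (-19), length 2.
Answer: λ = -23/2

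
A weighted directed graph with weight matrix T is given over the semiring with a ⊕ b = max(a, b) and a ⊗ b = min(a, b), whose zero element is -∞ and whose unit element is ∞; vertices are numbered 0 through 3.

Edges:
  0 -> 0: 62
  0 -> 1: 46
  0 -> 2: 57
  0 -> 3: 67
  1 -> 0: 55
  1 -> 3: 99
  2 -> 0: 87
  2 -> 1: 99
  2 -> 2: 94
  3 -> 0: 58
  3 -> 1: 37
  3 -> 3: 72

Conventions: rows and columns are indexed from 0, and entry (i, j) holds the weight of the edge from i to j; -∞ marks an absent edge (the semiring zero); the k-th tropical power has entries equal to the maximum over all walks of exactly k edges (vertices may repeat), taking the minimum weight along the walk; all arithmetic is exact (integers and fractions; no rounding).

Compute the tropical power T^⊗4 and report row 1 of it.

T^⊗2:
  [62, 57, 57, 67]
  [58, 46, 55, 72]
  [87, 94, 94, 99]
  [58, 46, 57, 72]
T^⊗3:
  [62, 57, 57, 67]
  [58, 55, 57, 72]
  [87, 94, 94, 94]
  [58, 57, 57, 72]
T^⊗4:
  [62, 57, 57, 67]
  [58, 57, 57, 72]
  [87, 94, 94, 94]
  [58, 57, 57, 72]
Answer: row 1 of T^⊗4 = [58, 57, 57, 72]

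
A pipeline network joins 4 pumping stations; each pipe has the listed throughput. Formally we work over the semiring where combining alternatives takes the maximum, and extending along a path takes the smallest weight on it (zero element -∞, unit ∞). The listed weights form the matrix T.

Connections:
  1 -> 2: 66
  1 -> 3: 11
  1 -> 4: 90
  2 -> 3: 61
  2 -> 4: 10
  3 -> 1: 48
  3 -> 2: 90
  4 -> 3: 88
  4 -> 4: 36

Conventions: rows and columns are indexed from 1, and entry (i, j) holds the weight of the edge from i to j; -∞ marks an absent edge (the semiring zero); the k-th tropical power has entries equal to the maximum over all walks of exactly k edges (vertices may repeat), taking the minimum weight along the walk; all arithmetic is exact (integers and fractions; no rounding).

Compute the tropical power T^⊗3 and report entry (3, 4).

T^⊗2:
  [11, 11, 88, 36]
  [48, 61, 10, 10]
  [-∞, 48, 61, 48]
  [48, 88, 36, 36]
T^⊗3:
  [48, 88, 36, 36]
  [10, 48, 61, 48]
  [48, 61, 48, 36]
  [36, 48, 61, 48]
Key observation: the optimum is the walk 3->1->4->4, with weight 48 min 90 min 36 = 36.
Optimal value attained by: walk 3->1->4->4.
Answer: (T^⊗3)[3][4] = 36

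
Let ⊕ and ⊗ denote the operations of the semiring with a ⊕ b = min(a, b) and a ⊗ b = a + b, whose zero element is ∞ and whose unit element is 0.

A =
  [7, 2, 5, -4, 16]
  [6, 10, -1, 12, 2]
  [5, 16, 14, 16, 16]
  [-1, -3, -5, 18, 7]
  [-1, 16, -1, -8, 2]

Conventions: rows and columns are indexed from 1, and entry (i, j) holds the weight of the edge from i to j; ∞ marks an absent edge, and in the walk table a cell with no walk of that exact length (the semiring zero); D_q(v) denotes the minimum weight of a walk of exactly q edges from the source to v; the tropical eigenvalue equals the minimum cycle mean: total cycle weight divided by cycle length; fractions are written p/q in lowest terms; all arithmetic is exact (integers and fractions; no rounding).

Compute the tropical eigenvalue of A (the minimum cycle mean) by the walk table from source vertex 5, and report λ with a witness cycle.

q=0: [∞, ∞, ∞, ∞, 0]
q=1: [-1, 16, -1, -8, 2]
q=2: [-9, -11, -13, -6, -1]
q=3: [-8, -9, -12, -13, -9]
q=4: [-14, -16, -18, -17, -7]
q=5: [-18, -20, -22, -18, -14]
Optimal cycle mean attained by: cycle 2->5->4->2, total 2 + (-8) + (-3), length 3.
Answer: λ = -3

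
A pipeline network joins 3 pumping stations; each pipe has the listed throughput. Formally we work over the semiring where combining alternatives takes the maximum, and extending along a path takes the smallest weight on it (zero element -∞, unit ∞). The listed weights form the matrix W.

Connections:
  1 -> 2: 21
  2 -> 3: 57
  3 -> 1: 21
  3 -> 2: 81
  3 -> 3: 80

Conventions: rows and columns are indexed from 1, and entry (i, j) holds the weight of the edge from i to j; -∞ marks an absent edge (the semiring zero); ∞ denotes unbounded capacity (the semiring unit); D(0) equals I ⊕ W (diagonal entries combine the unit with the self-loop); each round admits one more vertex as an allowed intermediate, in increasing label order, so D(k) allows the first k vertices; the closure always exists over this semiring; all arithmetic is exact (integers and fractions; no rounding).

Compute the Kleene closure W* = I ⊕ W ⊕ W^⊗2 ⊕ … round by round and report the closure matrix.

D(0):
  [∞, 21, -∞]
  [-∞, ∞, 57]
  [21, 81, ∞]
D(1):
  [∞, 21, -∞]
  [-∞, ∞, 57]
  [21, 81, ∞]
D(2):
  [∞, 21, 21]
  [-∞, ∞, 57]
  [21, 81, ∞]
D(3):
  [∞, 21, 21]
  [21, ∞, 57]
  [21, 81, ∞]
Answer: W* = [[∞, 21, 21], [21, ∞, 57], [21, 81, ∞]]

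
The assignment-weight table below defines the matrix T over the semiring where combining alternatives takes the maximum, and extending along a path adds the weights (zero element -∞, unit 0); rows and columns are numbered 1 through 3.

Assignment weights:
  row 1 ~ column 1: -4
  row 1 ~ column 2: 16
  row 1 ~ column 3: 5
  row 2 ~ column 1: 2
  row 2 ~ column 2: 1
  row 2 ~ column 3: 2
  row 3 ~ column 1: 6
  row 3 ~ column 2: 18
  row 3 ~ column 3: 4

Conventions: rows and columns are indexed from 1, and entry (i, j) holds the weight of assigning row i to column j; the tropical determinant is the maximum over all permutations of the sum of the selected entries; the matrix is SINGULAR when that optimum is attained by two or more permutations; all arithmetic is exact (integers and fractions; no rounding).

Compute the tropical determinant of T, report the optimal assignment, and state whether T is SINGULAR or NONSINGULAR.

σ = (1, 2, 3): (-4) + 1 + 4 = 1
σ = (1, 3, 2): (-4) + 2 + 18 = 16
σ = (2, 1, 3): 16 + 2 + 4 = 22
σ = (2, 3, 1): 16 + 2 + 6 = 24
σ = (3, 1, 2): 5 + 2 + 18 = 25
σ = (3, 2, 1): 5 + 1 + 6 = 12
Optimal value attained by: σ = (3, 1, 2).
Answer: det⊕(T) = 25; verdict: NONSINGULAR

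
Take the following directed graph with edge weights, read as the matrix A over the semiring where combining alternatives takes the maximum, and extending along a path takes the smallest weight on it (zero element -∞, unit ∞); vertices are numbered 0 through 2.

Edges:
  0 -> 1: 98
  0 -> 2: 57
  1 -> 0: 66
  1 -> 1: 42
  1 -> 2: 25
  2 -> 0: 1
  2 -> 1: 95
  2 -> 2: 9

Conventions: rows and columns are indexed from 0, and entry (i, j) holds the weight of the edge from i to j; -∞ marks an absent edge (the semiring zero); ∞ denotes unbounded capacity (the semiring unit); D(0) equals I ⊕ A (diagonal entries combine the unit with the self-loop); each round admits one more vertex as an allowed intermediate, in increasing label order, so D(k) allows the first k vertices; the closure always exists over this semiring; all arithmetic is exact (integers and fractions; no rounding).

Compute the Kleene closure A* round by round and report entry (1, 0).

D(0):
  [∞, 98, 57]
  [66, ∞, 25]
  [1, 95, ∞]
D(1):
  [∞, 98, 57]
  [66, ∞, 57]
  [1, 95, ∞]
D(2):
  [∞, 98, 57]
  [66, ∞, 57]
  [66, 95, ∞]
D(3):
  [∞, 98, 57]
  [66, ∞, 57]
  [66, 95, ∞]
Answer: A*[1][0] = 66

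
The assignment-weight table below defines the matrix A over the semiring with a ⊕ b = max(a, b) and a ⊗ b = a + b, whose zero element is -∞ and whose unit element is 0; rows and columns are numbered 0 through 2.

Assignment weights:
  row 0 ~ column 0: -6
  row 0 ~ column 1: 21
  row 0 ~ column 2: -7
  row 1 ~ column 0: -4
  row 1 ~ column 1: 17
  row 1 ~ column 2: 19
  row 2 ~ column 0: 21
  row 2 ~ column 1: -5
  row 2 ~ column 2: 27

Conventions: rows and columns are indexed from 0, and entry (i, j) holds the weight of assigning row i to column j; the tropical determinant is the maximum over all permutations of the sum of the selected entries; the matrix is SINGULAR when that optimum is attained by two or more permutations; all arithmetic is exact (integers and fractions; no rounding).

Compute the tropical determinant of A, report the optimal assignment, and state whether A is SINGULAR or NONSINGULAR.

σ = (0, 1, 2): (-6) + 17 + 27 = 38
σ = (0, 2, 1): (-6) + 19 + (-5) = 8
σ = (1, 0, 2): 21 + (-4) + 27 = 44
σ = (1, 2, 0): 21 + 19 + 21 = 61
σ = (2, 0, 1): (-7) + (-4) + (-5) = -16
σ = (2, 1, 0): (-7) + 17 + 21 = 31
Optimal value attained by: σ = (1, 2, 0).
Answer: det⊕(A) = 61; verdict: NONSINGULAR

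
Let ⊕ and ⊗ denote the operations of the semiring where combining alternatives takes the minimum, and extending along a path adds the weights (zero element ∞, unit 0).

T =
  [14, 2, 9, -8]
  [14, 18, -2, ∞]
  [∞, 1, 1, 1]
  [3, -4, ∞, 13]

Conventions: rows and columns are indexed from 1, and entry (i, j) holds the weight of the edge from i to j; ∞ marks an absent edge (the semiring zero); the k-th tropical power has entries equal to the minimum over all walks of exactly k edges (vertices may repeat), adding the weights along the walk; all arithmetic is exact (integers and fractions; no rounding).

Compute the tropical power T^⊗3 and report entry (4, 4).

T^⊗2:
  [-5, -12, 0, 5]
  [28, -1, -1, -1]
  [4, -3, -1, 2]
  [10, 5, -6, -5]
T^⊗3:
  [2, -3, -14, -13]
  [2, -5, -3, 0]
  [5, -2, -5, -4]
  [-2, -9, -5, -5]
Key observation: the optimum is the walk 4->2->3->4, with weight (-4) + (-2) + 1 = -5.
Optimal value attained by: walk 4->2->3->4.
Answer: (T^⊗3)[4][4] = -5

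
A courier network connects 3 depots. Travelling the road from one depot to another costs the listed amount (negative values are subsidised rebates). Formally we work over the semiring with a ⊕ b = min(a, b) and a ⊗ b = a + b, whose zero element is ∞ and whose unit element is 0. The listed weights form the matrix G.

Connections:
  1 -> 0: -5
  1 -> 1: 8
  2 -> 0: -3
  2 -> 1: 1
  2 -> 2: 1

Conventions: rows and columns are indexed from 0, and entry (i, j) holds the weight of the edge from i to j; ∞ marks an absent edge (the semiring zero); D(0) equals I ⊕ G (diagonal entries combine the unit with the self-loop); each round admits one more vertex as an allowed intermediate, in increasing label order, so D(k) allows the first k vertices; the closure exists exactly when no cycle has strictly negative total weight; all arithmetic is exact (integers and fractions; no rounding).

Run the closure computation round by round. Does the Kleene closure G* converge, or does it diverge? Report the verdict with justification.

D(0):
  [0, ∞, ∞]
  [-5, 0, ∞]
  [-3, 1, 0]
D(1):
  [0, ∞, ∞]
  [-5, 0, ∞]
  [-3, 1, 0]
D(2):
  [0, ∞, ∞]
  [-5, 0, ∞]
  [-4, 1, 0]
D(3):
  [0, ∞, ∞]
  [-5, 0, ∞]
  [-4, 1, 0]
Key observation: every diagonal entry stays at the unit through all rounds, so no improving cycle exists.
Answer: CONVERGES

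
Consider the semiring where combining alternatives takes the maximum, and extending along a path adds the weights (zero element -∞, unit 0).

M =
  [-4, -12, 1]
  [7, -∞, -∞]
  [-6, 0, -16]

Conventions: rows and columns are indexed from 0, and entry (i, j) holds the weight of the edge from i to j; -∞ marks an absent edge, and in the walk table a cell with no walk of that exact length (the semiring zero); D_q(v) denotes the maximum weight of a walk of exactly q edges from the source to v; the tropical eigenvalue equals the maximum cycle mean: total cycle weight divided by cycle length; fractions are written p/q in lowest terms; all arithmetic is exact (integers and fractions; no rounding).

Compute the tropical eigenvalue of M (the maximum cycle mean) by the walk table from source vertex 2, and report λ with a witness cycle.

q=0: [-∞, -∞, 0]
q=1: [-6, 0, -16]
q=2: [7, -16, -5]
q=3: [3, -5, 8]
Optimal cycle mean attained by: cycle 0->2->1->0, total 1 + 0 + 7, length 3.
Answer: λ = 8/3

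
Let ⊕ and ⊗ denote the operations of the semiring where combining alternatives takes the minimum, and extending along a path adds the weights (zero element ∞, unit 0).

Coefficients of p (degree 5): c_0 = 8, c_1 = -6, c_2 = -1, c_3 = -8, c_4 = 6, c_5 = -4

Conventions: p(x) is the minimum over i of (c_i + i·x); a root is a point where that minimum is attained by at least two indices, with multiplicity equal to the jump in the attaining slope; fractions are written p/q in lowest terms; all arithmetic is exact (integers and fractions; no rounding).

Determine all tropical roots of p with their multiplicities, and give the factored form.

hull edge (i=0, c=8) to (i=1, c=-6): slope -14, span 1
hull edge (i=1, c=-6) to (i=3, c=-8): slope -1, span 2
hull edge (i=3, c=-8) to (i=5, c=-4): slope 2, span 2
Factored form: p(x) = -4 ⊗ (x ⊕ (-2)) ⊗ (x ⊕ (-2)) ⊗ (x ⊕ 1) ⊗ (x ⊕ 1) ⊗ (x ⊕ 14)
Answer: roots = -2 (mult 2), 1 (mult 2), 14 (mult 1)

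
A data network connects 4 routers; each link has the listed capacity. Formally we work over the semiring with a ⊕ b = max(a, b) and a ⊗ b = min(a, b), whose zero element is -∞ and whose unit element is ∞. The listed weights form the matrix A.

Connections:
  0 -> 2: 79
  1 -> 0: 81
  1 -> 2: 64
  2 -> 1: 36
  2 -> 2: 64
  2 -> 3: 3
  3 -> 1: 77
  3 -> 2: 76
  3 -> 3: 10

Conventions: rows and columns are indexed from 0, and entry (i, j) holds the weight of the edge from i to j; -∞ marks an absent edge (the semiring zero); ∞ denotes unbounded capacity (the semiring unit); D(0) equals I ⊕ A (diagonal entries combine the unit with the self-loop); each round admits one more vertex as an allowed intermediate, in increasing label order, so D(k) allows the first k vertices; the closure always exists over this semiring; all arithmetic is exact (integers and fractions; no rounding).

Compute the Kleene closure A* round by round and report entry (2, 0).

D(0):
  [∞, -∞, 79, -∞]
  [81, ∞, 64, -∞]
  [-∞, 36, ∞, 3]
  [-∞, 77, 76, ∞]
D(1):
  [∞, -∞, 79, -∞]
  [81, ∞, 79, -∞]
  [-∞, 36, ∞, 3]
  [-∞, 77, 76, ∞]
D(2):
  [∞, -∞, 79, -∞]
  [81, ∞, 79, -∞]
  [36, 36, ∞, 3]
  [77, 77, 77, ∞]
D(3):
  [∞, 36, 79, 3]
  [81, ∞, 79, 3]
  [36, 36, ∞, 3]
  [77, 77, 77, ∞]
D(4):
  [∞, 36, 79, 3]
  [81, ∞, 79, 3]
  [36, 36, ∞, 3]
  [77, 77, 77, ∞]
Answer: A*[2][0] = 36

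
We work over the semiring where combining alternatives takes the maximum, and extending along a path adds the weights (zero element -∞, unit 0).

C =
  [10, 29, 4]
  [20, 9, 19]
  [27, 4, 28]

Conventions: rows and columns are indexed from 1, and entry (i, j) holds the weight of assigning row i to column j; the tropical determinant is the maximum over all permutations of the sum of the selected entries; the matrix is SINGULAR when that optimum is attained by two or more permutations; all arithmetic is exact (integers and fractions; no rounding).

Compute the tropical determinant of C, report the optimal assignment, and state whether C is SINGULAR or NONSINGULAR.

σ = (1, 2, 3): 10 + 9 + 28 = 47
σ = (1, 3, 2): 10 + 19 + 4 = 33
σ = (2, 1, 3): 29 + 20 + 28 = 77
σ = (2, 3, 1): 29 + 19 + 27 = 75
σ = (3, 1, 2): 4 + 20 + 4 = 28
σ = (3, 2, 1): 4 + 9 + 27 = 40
Optimal value attained by: σ = (2, 1, 3).
Answer: det⊕(C) = 77; verdict: NONSINGULAR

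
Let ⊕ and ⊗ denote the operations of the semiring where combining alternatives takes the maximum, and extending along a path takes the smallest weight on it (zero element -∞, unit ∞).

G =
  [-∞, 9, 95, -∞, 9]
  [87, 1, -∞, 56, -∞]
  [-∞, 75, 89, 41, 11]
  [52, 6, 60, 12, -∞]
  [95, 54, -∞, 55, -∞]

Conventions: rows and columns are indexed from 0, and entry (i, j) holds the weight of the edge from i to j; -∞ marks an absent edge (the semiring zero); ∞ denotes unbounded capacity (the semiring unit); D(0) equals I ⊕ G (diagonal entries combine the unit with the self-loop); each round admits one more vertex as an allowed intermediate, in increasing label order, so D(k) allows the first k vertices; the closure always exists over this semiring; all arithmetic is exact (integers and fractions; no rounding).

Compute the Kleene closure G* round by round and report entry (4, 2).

D(0):
  [∞, 9, 95, -∞, 9]
  [87, ∞, -∞, 56, -∞]
  [-∞, 75, ∞, 41, 11]
  [52, 6, 60, ∞, -∞]
  [95, 54, -∞, 55, ∞]
D(1):
  [∞, 9, 95, -∞, 9]
  [87, ∞, 87, 56, 9]
  [-∞, 75, ∞, 41, 11]
  [52, 9, 60, ∞, 9]
  [95, 54, 95, 55, ∞]
D(2):
  [∞, 9, 95, 9, 9]
  [87, ∞, 87, 56, 9]
  [75, 75, ∞, 56, 11]
  [52, 9, 60, ∞, 9]
  [95, 54, 95, 55, ∞]
D(3):
  [∞, 75, 95, 56, 11]
  [87, ∞, 87, 56, 11]
  [75, 75, ∞, 56, 11]
  [60, 60, 60, ∞, 11]
  [95, 75, 95, 56, ∞]
D(4):
  [∞, 75, 95, 56, 11]
  [87, ∞, 87, 56, 11]
  [75, 75, ∞, 56, 11]
  [60, 60, 60, ∞, 11]
  [95, 75, 95, 56, ∞]
D(5):
  [∞, 75, 95, 56, 11]
  [87, ∞, 87, 56, 11]
  [75, 75, ∞, 56, 11]
  [60, 60, 60, ∞, 11]
  [95, 75, 95, 56, ∞]
Answer: G*[4][2] = 95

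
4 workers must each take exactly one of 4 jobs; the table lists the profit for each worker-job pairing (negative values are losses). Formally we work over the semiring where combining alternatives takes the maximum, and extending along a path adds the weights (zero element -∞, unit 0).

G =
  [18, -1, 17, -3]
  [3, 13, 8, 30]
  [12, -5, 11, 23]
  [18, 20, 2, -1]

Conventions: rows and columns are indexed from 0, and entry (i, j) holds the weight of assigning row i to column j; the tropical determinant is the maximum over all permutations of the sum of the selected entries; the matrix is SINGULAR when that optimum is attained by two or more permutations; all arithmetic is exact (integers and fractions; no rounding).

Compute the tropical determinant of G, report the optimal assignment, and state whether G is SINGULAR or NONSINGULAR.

σ = (0, 1, 2, 3): 18 + 13 + 11 + (-1) = 41
σ = (0, 1, 3, 2): 18 + 13 + 23 + 2 = 56
σ = (0, 2, 1, 3): 18 + 8 + (-5) + (-1) = 20
σ = (0, 2, 3, 1): 18 + 8 + 23 + 20 = 69
σ = (0, 3, 1, 2): 18 + 30 + (-5) + 2 = 45
σ = (0, 3, 2, 1): 18 + 30 + 11 + 20 = 79
σ = (1, 0, 2, 3): (-1) + 3 + 11 + (-1) = 12
σ = (1, 0, 3, 2): (-1) + 3 + 23 + 2 = 27
σ = (1, 2, 0, 3): (-1) + 8 + 12 + (-1) = 18
σ = (1, 2, 3, 0): (-1) + 8 + 23 + 18 = 48
σ = (1, 3, 0, 2): (-1) + 30 + 12 + 2 = 43
σ = (1, 3, 2, 0): (-1) + 30 + 11 + 18 = 58
σ = (2, 0, 1, 3): 17 + 3 + (-5) + (-1) = 14
σ = (2, 0, 3, 1): 17 + 3 + 23 + 20 = 63
σ = (2, 1, 0, 3): 17 + 13 + 12 + (-1) = 41
σ = (2, 1, 3, 0): 17 + 13 + 23 + 18 = 71
σ = (2, 3, 0, 1): 17 + 30 + 12 + 20 = 79
σ = (2, 3, 1, 0): 17 + 30 + (-5) + 18 = 60
σ = (3, 0, 1, 2): (-3) + 3 + (-5) + 2 = -3
σ = (3, 0, 2, 1): (-3) + 3 + 11 + 20 = 31
σ = (3, 1, 0, 2): (-3) + 13 + 12 + 2 = 24
σ = (3, 1, 2, 0): (-3) + 13 + 11 + 18 = 39
σ = (3, 2, 0, 1): (-3) + 8 + 12 + 20 = 37
σ = (3, 2, 1, 0): (-3) + 8 + (-5) + 18 = 18
Optimal value attained by: σ = (0, 3, 2, 1).
Answer: det⊕(G) = 79; verdict: SINGULAR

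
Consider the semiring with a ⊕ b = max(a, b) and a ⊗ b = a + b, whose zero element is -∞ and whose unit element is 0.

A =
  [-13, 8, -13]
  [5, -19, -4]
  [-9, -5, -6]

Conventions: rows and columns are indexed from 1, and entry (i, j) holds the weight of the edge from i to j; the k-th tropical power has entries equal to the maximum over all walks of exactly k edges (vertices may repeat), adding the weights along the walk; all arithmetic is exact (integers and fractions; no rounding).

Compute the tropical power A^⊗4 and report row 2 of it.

A^⊗2:
  [13, -5, 4]
  [-8, 13, -8]
  [0, -1, -9]
A^⊗3:
  [0, 21, 0]
  [18, 0, 9]
  [4, 8, -5]
A^⊗4:
  [26, 8, 17]
  [5, 26, 5]
  [13, 12, 4]
Answer: row 2 of A^⊗4 = [5, 26, 5]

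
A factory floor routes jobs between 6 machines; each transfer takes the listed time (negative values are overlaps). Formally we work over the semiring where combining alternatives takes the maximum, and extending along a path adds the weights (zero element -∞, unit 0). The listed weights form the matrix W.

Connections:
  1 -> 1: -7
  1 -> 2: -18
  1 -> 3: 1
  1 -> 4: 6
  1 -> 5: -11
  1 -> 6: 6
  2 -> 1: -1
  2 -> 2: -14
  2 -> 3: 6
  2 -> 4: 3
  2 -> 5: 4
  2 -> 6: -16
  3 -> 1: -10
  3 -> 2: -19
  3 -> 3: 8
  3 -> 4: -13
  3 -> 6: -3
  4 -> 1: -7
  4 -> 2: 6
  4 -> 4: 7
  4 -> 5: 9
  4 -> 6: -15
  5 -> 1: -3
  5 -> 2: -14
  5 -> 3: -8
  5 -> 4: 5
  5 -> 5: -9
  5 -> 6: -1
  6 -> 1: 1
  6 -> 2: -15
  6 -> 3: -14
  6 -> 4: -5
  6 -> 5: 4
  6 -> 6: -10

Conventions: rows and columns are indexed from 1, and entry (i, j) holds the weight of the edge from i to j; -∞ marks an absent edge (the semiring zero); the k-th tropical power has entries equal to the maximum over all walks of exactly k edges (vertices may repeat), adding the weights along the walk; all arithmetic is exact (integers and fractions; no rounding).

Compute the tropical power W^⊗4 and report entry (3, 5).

W^⊗2:
  [7, 12, 9, 13, 15, -1]
  [1, 9, 14, 10, 12, 5]
  [-2, -7, 16, -4, 1, 5]
  [6, 13, 12, 14, 16, 8]
  [0, 11, 0, 12, 14, 3]
  [1, 1, 2, 9, 4, 7]
W^⊗3:
  [12, 19, 18, 20, 22, 14]
  [9, 16, 22, 17, 19, 11]
  [6, 2, 24, 6, 9, 13]
  [13, 20, 20, 21, 23, 15]
  [11, 18, 17, 19, 21, 13]
  [8, 15, 10, 16, 18, 7]
W^⊗4:
  [19, 26, 26, 27, 29, 21]
  [16, 23, 30, 24, 26, 19]
  [14, 12, 32, 14, 17, 21]
  [20, 27, 28, 28, 30, 22]
  [18, 25, 25, 26, 28, 20]
  [15, 22, 21, 23, 25, 17]
Key observation: the optimum is the walk 3->3->3->6->5, with weight 8 + 8 + (-3) + 4 = 17.
Optimal value attained by: walk 3->3->3->6->5.
Answer: (W^⊗4)[3][5] = 17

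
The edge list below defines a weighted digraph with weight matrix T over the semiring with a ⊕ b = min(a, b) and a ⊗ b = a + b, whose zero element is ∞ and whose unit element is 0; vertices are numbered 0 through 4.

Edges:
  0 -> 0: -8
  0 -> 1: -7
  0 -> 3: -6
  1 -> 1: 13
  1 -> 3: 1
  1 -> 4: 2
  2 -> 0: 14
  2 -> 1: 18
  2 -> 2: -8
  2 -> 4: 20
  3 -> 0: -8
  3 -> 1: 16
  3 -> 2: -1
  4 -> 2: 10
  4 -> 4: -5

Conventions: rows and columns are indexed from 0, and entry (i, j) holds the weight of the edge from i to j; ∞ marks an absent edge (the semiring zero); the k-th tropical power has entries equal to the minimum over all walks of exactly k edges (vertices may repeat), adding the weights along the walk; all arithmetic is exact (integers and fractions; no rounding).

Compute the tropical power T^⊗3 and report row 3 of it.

T^⊗2:
  [-16, -15, -7, -14, -5]
  [-7, 17, 0, 14, -3]
  [6, 7, -16, 8, 12]
  [-16, -15, -9, -14, 18]
  [24, 28, 2, ∞, -10]
T^⊗3:
  [-24, -23, -15, -22, -13]
  [-15, -14, -8, -13, -8]
  [-2, -1, -24, 0, 4]
  [-24, -23, -17, -22, -13]
  [16, 17, -6, 18, -15]
Answer: row 3 of T^⊗3 = [-24, -23, -17, -22, -13]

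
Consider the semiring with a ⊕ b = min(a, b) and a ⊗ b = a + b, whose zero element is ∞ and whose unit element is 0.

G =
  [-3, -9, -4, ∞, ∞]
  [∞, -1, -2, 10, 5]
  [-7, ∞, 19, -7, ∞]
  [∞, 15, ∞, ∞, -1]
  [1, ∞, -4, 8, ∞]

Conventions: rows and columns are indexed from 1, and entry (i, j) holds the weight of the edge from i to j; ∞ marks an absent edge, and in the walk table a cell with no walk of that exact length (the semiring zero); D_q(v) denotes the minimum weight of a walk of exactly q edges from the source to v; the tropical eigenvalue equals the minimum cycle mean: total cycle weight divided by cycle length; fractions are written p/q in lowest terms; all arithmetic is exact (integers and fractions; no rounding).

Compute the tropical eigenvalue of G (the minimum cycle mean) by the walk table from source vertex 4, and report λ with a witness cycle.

q=0: [∞, ∞, ∞, 0, ∞]
q=1: [∞, 15, ∞, ∞, -1]
q=2: [0, 14, -5, 7, 20]
q=3: [-12, -9, -4, -12, 6]
q=4: [-15, -21, -16, -11, -13]
q=5: [-23, -24, -23, -23, -16]
Optimal cycle mean attained by: cycle 1->2->3->1, total (-9) + (-2) + (-7), length 3.
Answer: λ = -6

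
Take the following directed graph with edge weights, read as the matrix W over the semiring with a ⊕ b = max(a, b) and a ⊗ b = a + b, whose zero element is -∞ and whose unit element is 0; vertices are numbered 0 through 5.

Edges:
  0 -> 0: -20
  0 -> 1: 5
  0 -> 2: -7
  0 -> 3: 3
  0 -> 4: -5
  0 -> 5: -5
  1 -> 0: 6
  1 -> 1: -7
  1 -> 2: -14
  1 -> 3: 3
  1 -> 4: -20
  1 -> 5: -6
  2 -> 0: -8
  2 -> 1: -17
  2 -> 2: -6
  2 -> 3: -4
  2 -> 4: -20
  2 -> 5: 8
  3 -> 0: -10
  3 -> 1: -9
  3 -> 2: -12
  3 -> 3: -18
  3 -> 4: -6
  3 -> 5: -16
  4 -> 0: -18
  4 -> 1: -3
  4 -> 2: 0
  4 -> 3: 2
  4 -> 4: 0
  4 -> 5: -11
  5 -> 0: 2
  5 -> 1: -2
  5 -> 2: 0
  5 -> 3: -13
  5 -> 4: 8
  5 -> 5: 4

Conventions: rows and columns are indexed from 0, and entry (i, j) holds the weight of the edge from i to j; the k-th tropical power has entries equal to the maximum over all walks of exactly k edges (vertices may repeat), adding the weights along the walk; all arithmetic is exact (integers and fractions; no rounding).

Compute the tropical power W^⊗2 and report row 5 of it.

W^⊗2:
  [11, -2, -5, 8, 3, 1]
  [-1, 11, -1, 9, 2, 1]
  [10, 6, 8, -5, 16, 12]
  [-3, -5, -6, -4, -6, -4]
  [3, -3, 0, 2, 0, 8]
  [6, 7, 8, 10, 12, 8]
Answer: row 5 of W^⊗2 = [6, 7, 8, 10, 12, 8]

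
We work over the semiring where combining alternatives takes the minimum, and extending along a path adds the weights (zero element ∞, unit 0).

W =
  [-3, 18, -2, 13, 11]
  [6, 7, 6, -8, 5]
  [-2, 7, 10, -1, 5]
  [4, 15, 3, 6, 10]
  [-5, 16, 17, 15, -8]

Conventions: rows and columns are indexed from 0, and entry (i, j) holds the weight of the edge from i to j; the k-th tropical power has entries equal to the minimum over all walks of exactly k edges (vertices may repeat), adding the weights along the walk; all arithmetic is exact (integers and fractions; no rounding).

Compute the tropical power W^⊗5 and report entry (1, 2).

W^⊗2:
  [-6, 5, -5, -3, 3]
  [-4, 7, -5, -2, -3]
  [-5, 14, -4, -1, -3]
  [1, 10, 2, 2, 2]
  [-13, 8, -7, 7, -16]
W^⊗3:
  [-9, 2, -8, -6, -5]
  [-8, 2, -6, -6, -11]
  [-8, 3, -7, -5, -11]
  [-3, 9, -1, 1, -6]
  [-21, 0, -15, -8, -24]
W^⊗4:
  [-12, -1, -11, -9, -13]
  [-16, 1, -10, -7, -19]
  [-16, 0, -10, -8, -19]
  [-11, 6, -5, -2, -14]
  [-29, -8, -23, -16, -32]
W^⊗5:
  [-18, -4, -14, -12, -21]
  [-24, -3, -18, -11, -27]
  [-24, -3, -18, -11, -27]
  [-19, 2, -13, -6, -22]
  [-37, -16, -31, -24, -40]
Key observation: the optimum is the walk 1->4->4->4->0->2, with weight 5 + (-8) + (-8) + (-5) + (-2) = -18.
Optimal value attained by: walk 1->4->4->4->0->2.
Answer: (W^⊗5)[1][2] = -18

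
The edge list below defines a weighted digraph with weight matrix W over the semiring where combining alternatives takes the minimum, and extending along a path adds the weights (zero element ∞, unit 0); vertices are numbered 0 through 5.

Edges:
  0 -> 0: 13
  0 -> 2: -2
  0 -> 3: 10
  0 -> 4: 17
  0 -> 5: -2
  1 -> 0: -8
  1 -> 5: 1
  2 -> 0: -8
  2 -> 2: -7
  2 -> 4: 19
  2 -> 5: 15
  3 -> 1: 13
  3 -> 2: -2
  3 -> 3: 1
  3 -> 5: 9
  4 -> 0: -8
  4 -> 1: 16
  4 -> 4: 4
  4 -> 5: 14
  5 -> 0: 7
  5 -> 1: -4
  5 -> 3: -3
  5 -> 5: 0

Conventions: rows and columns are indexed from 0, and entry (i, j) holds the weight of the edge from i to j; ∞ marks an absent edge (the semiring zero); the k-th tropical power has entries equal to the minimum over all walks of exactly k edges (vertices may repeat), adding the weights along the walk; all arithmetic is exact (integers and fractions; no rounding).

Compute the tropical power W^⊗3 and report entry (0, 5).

W^⊗2:
  [-10, -6, -9, -5, 17, -2]
  [5, -3, -10, -2, 9, -10]
  [-15, 11, -14, 2, 9, -10]
  [-10, 5, -9, 2, 17, 9]
  [-4, 10, -10, 2, 8, -10]
  [-12, -4, -5, -3, 24, -3]
W^⊗3:
  [-17, -6, -16, -5, 7, -12]
  [-18, -14, -17, -13, 9, -10]
  [-22, -14, -21, -13, 2, -17]
  [-17, 5, -16, 0, 7, -12]
  [-18, -14, -17, -13, 9, -10]
  [-13, -7, -14, -6, 5, -14]
Key observation: the optimum is the walk 0->2->0->5, with weight (-2) + (-8) + (-2) = -12.
Optimal value attained by: walk 0->2->0->5.
Answer: (W^⊗3)[0][5] = -12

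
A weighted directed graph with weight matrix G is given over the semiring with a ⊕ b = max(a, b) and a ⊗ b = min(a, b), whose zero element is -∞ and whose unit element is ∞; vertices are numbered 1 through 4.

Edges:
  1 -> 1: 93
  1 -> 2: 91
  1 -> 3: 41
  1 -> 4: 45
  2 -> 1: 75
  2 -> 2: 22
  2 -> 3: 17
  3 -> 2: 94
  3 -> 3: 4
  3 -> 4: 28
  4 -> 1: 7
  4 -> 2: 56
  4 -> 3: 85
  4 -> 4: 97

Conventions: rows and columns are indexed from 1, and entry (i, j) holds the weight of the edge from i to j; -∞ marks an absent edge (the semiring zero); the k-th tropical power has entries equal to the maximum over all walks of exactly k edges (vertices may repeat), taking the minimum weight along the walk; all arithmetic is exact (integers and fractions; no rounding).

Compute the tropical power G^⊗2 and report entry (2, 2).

G^⊗2:
  [93, 91, 45, 45]
  [75, 75, 41, 45]
  [75, 28, 28, 28]
  [56, 85, 85, 97]
Key observation: the optimum is the walk 2->1->2, with weight 75 min 91 = 75.
Optimal value attained by: walk 2->1->2.
Answer: (G^⊗2)[2][2] = 75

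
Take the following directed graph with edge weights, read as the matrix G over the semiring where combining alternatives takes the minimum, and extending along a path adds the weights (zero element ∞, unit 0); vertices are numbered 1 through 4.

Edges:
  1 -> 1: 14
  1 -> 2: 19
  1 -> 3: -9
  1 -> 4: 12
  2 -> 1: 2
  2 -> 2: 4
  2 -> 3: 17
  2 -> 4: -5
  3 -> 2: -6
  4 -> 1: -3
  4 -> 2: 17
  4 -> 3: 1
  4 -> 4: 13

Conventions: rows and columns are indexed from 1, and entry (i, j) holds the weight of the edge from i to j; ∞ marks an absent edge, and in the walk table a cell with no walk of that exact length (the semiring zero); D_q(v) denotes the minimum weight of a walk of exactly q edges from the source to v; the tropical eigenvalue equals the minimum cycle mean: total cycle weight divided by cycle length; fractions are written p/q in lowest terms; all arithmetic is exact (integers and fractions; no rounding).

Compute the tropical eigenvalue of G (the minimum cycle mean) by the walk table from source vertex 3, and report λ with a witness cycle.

q=0: [∞, ∞, 0, ∞]
q=1: [∞, -6, ∞, ∞]
q=2: [-4, -2, 11, -11]
q=3: [-14, 2, -13, -7]
q=4: [-10, -19, -23, -3]
Optimal cycle mean attained by: cycle 1->3->2->4->1, total (-9) + (-6) + (-5) + (-3), length 4.
Answer: λ = -23/4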